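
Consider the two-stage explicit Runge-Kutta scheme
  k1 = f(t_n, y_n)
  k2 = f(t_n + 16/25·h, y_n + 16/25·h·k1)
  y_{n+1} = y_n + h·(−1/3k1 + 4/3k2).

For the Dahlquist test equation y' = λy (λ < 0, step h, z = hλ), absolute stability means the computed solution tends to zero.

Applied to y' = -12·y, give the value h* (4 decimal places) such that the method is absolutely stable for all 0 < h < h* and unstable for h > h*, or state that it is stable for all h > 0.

(-1.1719,0); λ=-12 ⇒ h* = (75/64)/12 = 0.0977.

On y'=λy, z=hλ:
  k1=λy_n ⇒ h·k1=z·y_n;  k2=λ(1+16/25z)y_n ⇒ h·k2=z(1+16/25z)y_n
  y_{n+1}/y_n = 1 − 1/3z + 4/3z(1+16/25z) = 1 + z + 64/75z²
  R(z) = 1 + z + 64/75z².

Boundary: |R(x)|=1, x<0.
x=-0.76: |R|=0.7329
R=1: x+64/75x²=0 ⇒ x=−75/64=-1.1719; min R=1−1/(4·64/75)=0.7070>−1
Confirm numerically:
  x=-0.949: |R|=0.81951 <1
  x=-0.627: |R|=0.70847 <1
  x=-0.558: |R|=0.70770 <1
  x=-0.506: |R|=0.71248 <1
  x=-1.673: |R|=1.71542 >1
  x=-1.633: |R|=1.64257 >1
  x=-1.332: |R|=1.18200 >1
Interval (-1.1719, 0).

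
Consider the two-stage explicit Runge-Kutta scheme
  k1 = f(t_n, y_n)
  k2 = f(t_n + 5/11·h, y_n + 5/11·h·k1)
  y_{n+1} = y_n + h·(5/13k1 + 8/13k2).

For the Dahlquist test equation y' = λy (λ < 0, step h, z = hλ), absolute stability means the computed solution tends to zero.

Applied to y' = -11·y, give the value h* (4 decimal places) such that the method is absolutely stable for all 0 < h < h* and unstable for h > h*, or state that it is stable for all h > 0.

(-3.5750,0); λ=-11 ⇒ h* = (143/40)/11 = 0.3250.

On y'=λy, z=hλ:
  k1=λy_n ⇒ h·k1=z·y_n;  k2=λ(1+5/11z)y_n ⇒ h·k2=z(1+5/11z)y_n
  y_{n+1}/y_n = 1 + 5/13z + 8/13z(1+5/11z) = 1 + z + 40/143z²
  R(z) = 1 + z + 40/143z².

Solve |R(x)|<1 on ℝ⁻.
x=-0.61: |R|=0.4941
R=1: x+40/143x²=0 ⇒ x=−143/40=-3.5750; min R=1−1/(4·40/143)=0.1062>−1
Confirm numerically:
  x=-3.425: |R|=0.85629 <1
  x=-2.639: |R|=0.30906 <1
  x=-2.489: |R|=0.24390 <1
  x=-2.128: |R|=0.13868 <1
  x=-4.132: |R|=1.64378 >1
  x=-3.900: |R|=1.35455 >1
  x=-3.861: |R|=1.30888 >1
So |R|<1 on (-3.5750, 0).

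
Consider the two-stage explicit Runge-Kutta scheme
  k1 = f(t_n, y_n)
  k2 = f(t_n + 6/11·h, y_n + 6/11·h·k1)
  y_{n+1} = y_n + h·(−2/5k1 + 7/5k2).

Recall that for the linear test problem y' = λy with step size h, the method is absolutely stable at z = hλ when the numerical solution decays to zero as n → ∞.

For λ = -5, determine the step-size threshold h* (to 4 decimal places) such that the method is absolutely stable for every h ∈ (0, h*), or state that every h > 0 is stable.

(-1.3095,0); λ=-5 ⇒ h* = (55/42)/5 = 0.2619.

With y'=λy (z=hλ):
  k1=λy_n ⇒ h·k1=z·y_n;  k2=λ(1+6/11z)y_n ⇒ h·k2=z(1+6/11z)y_n
  y_{n+1}/y_n = 1 − 2/5z + 7/5z(1+6/11z) = 1 + z + 42/55z²
  ⇒ R(z) = 1 + z + 42/55z².

Need |R(x)|<1, x<0.
x=-1.76: |R|=1.6054
R=1: x+42/55x²=0 ⇒ x=−55/42=-1.3095; min R=1−1/(4·42/55)=0.6726>−1
Confirm numerically:
  x=-1.077: |R|=0.80876 <1
  x=-0.776: |R|=0.68384 <1
  x=-0.653: |R|=0.67262 <1
  x=-1.735: |R|=1.56372 >1
  x=-1.652: |R|=1.43204 >1
Interval (-1.3095, 0).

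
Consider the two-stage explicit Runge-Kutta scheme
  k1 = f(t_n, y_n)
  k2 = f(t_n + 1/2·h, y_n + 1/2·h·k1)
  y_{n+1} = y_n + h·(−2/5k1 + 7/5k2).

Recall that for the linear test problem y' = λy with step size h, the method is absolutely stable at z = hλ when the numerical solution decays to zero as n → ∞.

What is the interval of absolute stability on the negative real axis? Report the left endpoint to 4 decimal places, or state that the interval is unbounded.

(-1.4286, 0).

Set f=λy, z=hλ:
  k1=λy_n ⇒ h·k1=z·y_n;  k2=λ(1+1/2z)y_n ⇒ h·k2=z(1+1/2z)y_n
  y_{n+1}/y_n = 1 − 2/5z + 7/5z(1+1/2z) = 1 + z + 7/10z²
  Hence R(z) = 1 + z + 7/10z².

Find x<0 with |R(x)|<1.
x=-0.48: |R|=0.6813
R=1: x+7/10x²=0 ⇒ x=−10/7=-1.4286; min R=1−1/(4·7/10)=0.6429>−1
Confirm numerically:
  x=-0.904: |R|=0.66805 <1
  x=-0.731: |R|=0.64305 <1
  x=-0.609: |R|=0.65062 <1
  x=-1.832: |R|=1.51736 >1
  x=-1.533: |R|=1.11206 >1
  x=-1.491: |R|=1.06516 >1
So |R|<1 on (-1.4286, 0).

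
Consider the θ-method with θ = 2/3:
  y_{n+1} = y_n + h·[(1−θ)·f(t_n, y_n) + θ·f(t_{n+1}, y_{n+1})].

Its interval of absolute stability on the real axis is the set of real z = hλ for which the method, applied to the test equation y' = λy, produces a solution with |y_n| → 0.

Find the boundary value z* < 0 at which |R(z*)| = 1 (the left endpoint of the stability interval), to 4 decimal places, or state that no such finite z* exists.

(−∞, 0) — no finite endpoint.

On y'=λy, z=hλ:
  y_{n+1} = y_n + z·[1/3·y_n + 2/3·y_{n+1}] ⇒ (1 − 2/3z)y_{n+1} = (1 + 1/3z)y_n
  R(z) = (1 + 1/3z)/(1 − 2/3z).

Need |R(x)|<1, x<0.
x=-1.3: |R|=0.3036
x=-2: |R|=0.1429
x=-10: |R|=0.3043
x=-100: |R|=0.4778
θ=2/3≥1/2 ⇒ |1+1/3x|<|1−2/3x| ∀x<0 ⇒ unbounded interval.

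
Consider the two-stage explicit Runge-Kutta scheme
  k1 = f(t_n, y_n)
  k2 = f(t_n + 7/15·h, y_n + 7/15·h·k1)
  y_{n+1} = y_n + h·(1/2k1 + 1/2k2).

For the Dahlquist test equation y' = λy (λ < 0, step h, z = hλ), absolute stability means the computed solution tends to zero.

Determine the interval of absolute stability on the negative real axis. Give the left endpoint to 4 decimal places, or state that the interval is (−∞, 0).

With y'=λy (z=hλ):
  k1=λy_n ⇒ h·k1=z·y_n;  k2=λ(1+7/15z)y_n ⇒ h·k2=z(1+7/15z)y_n
  y_{n+1}/y_n = 1 + 1/2z + 1/2z(1+7/15z) = 1 + z + 7/30z²
  R(z) = 1 + z + 7/30z².

Boundary: |R(x)|=1, x<0.
x=-0.96: |R|=0.2550
R=1: x+7/30x²=0 ⇒ x=−30/7=-4.2857; min R=1−1/(4·7/30)=-0.0714>−1
Confirm numerically:
  x=-2.983: |R|=0.09327 <1
  x=-2.071: |R|=0.07022 <1
  x=-1.878: |R|=0.05506 <1
  x=-4.694: |R|=1.44718 >1
  x=-4.407: |R|=1.12472 >1
Interval (-4.2857, 0).

z∈(-4.2857,0).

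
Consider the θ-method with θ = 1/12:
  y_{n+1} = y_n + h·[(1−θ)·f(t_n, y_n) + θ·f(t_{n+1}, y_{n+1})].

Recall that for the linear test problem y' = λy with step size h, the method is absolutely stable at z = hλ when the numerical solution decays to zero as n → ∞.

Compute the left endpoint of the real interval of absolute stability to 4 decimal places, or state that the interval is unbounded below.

Test eqn y'=λy, z=hλ:
  y_{n+1} = y_n + z·[11/12·y_n + 1/12·y_{n+1}] ⇒ (1 − 1/12z)y_{n+1} = (1 + 11/12z)y_n
  so R(z) = (1 + 11/12z)/(1 − 1/12z).

Find x<0 with |R(x)|<1.
x=-0.85: |R|=0.2062
R=−1: 1+11/12x = −1+1/12x ⇒ -5/6x=2 ⇒ x=2/(-5/6)=-2.4000
Confirm numerically:
  x=-2.302: |R|=0.93148 <1
  x=-1.731: |R|=0.51278 <1
  x=-1.016: |R|=0.06331 <1
  x=-2.994: |R|=1.39616 >1
  x=-2.744: |R|=1.23332 >1
  x=-2.684: |R|=1.19341 >1
So |R|<1 on (-2.4000, 0).

left endpoint -2.4000.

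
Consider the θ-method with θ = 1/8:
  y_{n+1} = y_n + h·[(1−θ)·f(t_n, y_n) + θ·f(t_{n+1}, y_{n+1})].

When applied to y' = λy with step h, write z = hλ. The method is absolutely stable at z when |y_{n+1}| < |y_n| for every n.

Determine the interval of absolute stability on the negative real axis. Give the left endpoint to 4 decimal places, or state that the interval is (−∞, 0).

z∈(-2.6667,0).

Test eqn y'=λy, z=hλ:
  y_{n+1} = y_n + z·[7/8·y_n + 1/8·y_{n+1}] ⇒ (1 − 1/8z)y_{n+1} = (1 + 7/8z)y_n
  R(z) = (1 + 7/8z)/(1 − 1/8z).

Solve |R(x)|<1 on ℝ⁻.
x=-0.41: |R|=0.6100
R=−1: 1+7/8x = −1+1/8x ⇒ -3/4x=2 ⇒ x=2/(-3/4)=-2.6667
Confirm numerically:
  x=-2.510: |R|=0.91056 <1
  x=-2.493: |R|=0.90070 <1
  x=-2.273: |R|=0.77008 <1
  x=-1.146: |R|=0.00241 <1
  x=-3.139: |R|=1.25442 >1
  x=-2.976: |R|=1.16910 >1
  x=-2.857: |R|=1.10519 >1
Stable set (-2.6667, 0).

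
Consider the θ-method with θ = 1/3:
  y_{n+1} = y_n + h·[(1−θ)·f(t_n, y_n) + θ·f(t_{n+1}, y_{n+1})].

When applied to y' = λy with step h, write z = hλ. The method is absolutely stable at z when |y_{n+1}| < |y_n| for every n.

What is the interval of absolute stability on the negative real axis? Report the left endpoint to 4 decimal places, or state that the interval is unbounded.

z∈(-6.0000,0).

Set f=λy, z=hλ:
  y_{n+1} = y_n + z·[2/3·y_n + 1/3·y_{n+1}] ⇒ (1 − 1/3z)y_{n+1} = (1 + 2/3z)y_n
  so R(z) = (1 + 2/3z)/(1 − 1/3z).

Need |R(x)|<1, x<0.
x=-1.35: |R|=0.0690
R=−1: 1+2/3x = −1+1/3x ⇒ -1/3x=2 ⇒ x=2/(-1/3)=-6.0000
Confirm numerically:
  x=-5.920: |R|=0.99103 <1
  x=-2.766: |R|=0.43913 <1
  x=-2.512: |R|=0.36720 <1
  x=-6.428: |R|=1.04540 >1
  x=-6.148: |R|=1.01618 >1
Interval (-6.0000, 0).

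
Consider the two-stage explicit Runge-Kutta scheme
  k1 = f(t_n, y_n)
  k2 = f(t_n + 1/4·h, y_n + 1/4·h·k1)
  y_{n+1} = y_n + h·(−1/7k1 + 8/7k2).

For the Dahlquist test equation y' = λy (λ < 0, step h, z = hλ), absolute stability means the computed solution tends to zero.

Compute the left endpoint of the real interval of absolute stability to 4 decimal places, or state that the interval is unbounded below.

With y'=λy (z=hλ):
  k1=λy_n ⇒ h·k1=z·y_n;  k2=λ(1+1/4z)y_n ⇒ h·k2=z(1+1/4z)y_n
  y_{n+1}/y_n = 1 − 1/7z + 8/7z(1+1/4z) = 1 + z + 2/7z²
  so R(z) = 1 + z + 2/7z².

Solve |R(x)|<1 on ℝ⁻.
x=-0.31: |R|=0.7175
R=1: x+2/7x²=0 ⇒ x=−7/2=-3.5000; min R=1−1/(4·2/7)=0.1250>−1
Confirm numerically:
  x=-2.790: |R|=0.43403 <1
  x=-2.372: |R|=0.23554 <1
  x=-1.416: |R|=0.15687 <1
  x=-3.924: |R|=1.47536 >1
  x=-3.836: |R|=1.36826 >1
So |R|<1 on (-3.5000, 0).

left endpoint -3.5000.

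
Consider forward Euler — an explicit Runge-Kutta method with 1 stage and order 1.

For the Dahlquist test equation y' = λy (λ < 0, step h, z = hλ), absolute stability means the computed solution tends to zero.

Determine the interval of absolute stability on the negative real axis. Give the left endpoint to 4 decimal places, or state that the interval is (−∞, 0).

z∈(-2.0000,0).

With y'=λy (z=hλ):
  order 1, 1-stage ⇒ R(z)=1+z
  (e.g. R(-1.4)=-0.40000, |R|=0.40000)

Boundary: |R(x)|=1, x<0.
x=-1.4: |R|=0.4000
|R(-1.06)|=0.0600 |R(-0.81)|=0.1900
Bisect:
  x_lo=-2.5841 |R|=1.5841  x_hi=-0.0764 |R|=0.9236
  mid=-1.33029 |R|=0.33029 →hi
  mid=-1.95721 |R|=0.95721 →hi
  mid=-2.27067 |R|=1.27067 →lo
  mid=-2.11394 |R|=1.11394 →lo
  mid=-2.03557 |R|=1.03557 →lo
  mid=-1.99639 |R|=0.99639 →hi
  mid=-2.01598 |R|=1.01598 →lo
  mid=-2.00618 |R|=1.00618 →lo
  mid=-2.00129 |R|=1.00129 →lo
  ...
  [-2.00006,-1.99991] ⇒ x*=-2.0000
So |R|<1 on (-2.0000, 0).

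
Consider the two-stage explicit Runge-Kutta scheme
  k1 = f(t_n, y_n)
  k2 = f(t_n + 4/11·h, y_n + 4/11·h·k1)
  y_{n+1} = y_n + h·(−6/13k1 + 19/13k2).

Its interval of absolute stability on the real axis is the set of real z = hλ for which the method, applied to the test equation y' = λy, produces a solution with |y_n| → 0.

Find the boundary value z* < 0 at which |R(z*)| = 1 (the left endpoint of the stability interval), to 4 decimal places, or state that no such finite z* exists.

z* = -1.8816.

On y'=λy, z=hλ:
  k1=λy_n ⇒ h·k1=z·y_n;  k2=λ(1+4/11z)y_n ⇒ h·k2=z(1+4/11z)y_n
  y_{n+1}/y_n = 1 − 6/13z + 19/13z(1+4/11z) = 1 + z + 76/143z²
  R(z) = 1 + z + 76/143z².

Find x<0 with |R(x)|<1.
x=-1.45: |R|=0.6674
R=1: x+76/143x²=0 ⇒ x=−143/76=-1.8816; min R=1−1/(4·76/143)=0.5296>−1
Confirm numerically:
  x=-1.642: |R|=0.79093 <1
  x=-1.442: |R|=0.66312 <1
  x=-1.436: |R|=0.65994 <1
  x=-2.410: |R|=1.67682 >1
  x=-1.992: |R|=1.11690 >1
Stable set (-1.8816, 0).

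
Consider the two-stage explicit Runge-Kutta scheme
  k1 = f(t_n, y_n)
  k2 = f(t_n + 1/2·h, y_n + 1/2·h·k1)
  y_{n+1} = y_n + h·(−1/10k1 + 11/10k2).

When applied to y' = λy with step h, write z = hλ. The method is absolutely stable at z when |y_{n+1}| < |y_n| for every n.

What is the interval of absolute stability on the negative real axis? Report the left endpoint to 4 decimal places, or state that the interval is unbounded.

z∈(-1.8182,0).

With y'=λy (z=hλ):
  k1=λy_n ⇒ h·k1=z·y_n;  k2=λ(1+1/2z)y_n ⇒ h·k2=z(1+1/2z)y_n
  y_{n+1}/y_n = 1 − 1/10z + 11/10z(1+1/2z) = 1 + z + 11/20z²
  so R(z) = 1 + z + 11/20z².

Solve |R(x)|<1 on ℝ⁻.
x=-0.56: |R|=0.6125
R=1: x+11/20x²=0 ⇒ x=−20/11=-1.8182; min R=1−1/(4·11/20)=0.5455>−1
Confirm numerically:
  x=-1.751: |R|=0.93530 <1
  x=-1.708: |R|=0.89650 <1
  x=-1.250: |R|=0.60938 <1
  x=-0.949: |R|=0.54633 <1
  x=-2.255: |R|=1.54176 >1
  x=-1.924: |R|=1.11198 >1
Stable set (-1.8182, 0).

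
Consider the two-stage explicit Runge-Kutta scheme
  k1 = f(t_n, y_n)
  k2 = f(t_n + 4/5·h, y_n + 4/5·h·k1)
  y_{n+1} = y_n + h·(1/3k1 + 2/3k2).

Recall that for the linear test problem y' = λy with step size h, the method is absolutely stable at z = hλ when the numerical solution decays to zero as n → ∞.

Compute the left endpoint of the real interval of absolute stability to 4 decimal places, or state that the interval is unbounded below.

Set f=λy, z=hλ:
  k1=λy_n ⇒ h·k1=z·y_n;  k2=λ(1+4/5z)y_n ⇒ h·k2=z(1+4/5z)y_n
  y_{n+1}/y_n = 1 + 1/3z + 2/3z(1+4/5z) = 1 + z + 8/15z²
  R(z) = 1 + z + 8/15z².

Need |R(x)|<1, x<0.
x=-0.53: |R|=0.6198
R=1: x+8/15x²=0 ⇒ x=−15/8=-1.8750; min R=1−1/(4·8/15)=0.5312>−1
Confirm numerically:
  x=-1.768: |R|=0.89911 <1
  x=-1.438: |R|=0.66485 <1
  x=-1.413: |R|=0.65184 <1
  x=-0.907: |R|=0.53175 <1
  x=-2.379: |R|=1.63948 >1
  x=-2.185: |R|=1.36125 >1
So |R|<1 on (-1.8750, 0).

z* = -1.8750.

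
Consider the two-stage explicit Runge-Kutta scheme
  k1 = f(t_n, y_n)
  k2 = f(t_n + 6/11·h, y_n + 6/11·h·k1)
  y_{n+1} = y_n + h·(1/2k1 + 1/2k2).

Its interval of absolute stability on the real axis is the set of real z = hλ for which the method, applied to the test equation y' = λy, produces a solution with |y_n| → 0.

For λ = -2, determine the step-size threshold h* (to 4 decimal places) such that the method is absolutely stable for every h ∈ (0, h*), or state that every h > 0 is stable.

(-3.6667,0); λ=-2 ⇒ h* = (11/3)/2 = 1.8333.

With y'=λy (z=hλ):
  k1=λy_n ⇒ h·k1=z·y_n;  k2=λ(1+6/11z)y_n ⇒ h·k2=z(1+6/11z)y_n
  y_{n+1}/y_n = 1 + 1/2z + 1/2z(1+6/11z) = 1 + z + 3/11z²
  ⇒ R(z) = 1 + z + 3/11z².

Find x<0 with |R(x)|<1.
x=-1.43: |R|=0.1277
R=1: x+3/11x²=0 ⇒ x=−11/3=-3.6667; min R=1−1/(4·3/11)=0.0833>−1
Confirm numerically:
  x=-3.116: |R|=0.53203 <1
  x=-2.277: |R|=0.13702 <1
  x=-2.226: |R|=0.12538 <1
  x=-2.066: |R|=0.09810 <1
  x=-4.163: |R|=1.56352 >1
  x=-4.111: |R|=1.49818 >1
  x=-4.021: |R|=1.38857 >1
So |R|<1 on (-3.6667, 0).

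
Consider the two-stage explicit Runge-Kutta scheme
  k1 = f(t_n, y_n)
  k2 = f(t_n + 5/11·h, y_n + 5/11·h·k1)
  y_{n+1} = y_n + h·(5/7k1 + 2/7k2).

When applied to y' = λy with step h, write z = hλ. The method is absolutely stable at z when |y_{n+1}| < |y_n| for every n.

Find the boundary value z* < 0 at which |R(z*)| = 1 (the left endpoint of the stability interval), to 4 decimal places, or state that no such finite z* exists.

With y'=λy (z=hλ):
  k1=λy_n ⇒ h·k1=z·y_n;  k2=λ(1+5/11z)y_n ⇒ h·k2=z(1+5/11z)y_n
  y_{n+1}/y_n = 1 + 5/7z + 2/7z(1+5/11z) = 1 + z + 10/77z²
  ⇒ R(z) = 1 + z + 10/77z².

Boundary: |R(x)|=1, x<0.
x=-0.59: |R|=0.4552
R=1: x+10/77x²=0 ⇒ x=−77/10=-7.7000; min R=1−1/(4·10/77)=-0.9250>−1
Confirm numerically:
  x=-7.091: |R|=0.43917 <1
  x=-6.006: |R|=0.32132 <1
  x=-4.890: |R|=0.78453 <1
  x=-4.326: |R|=0.89557 <1
  x=-8.286: |R|=1.63060 >1
  x=-8.194: |R|=1.52569 >1
  x=-7.859: |R|=1.16228 >1
So |R|<1 on (-7.7000, 0).

z* = -7.7000.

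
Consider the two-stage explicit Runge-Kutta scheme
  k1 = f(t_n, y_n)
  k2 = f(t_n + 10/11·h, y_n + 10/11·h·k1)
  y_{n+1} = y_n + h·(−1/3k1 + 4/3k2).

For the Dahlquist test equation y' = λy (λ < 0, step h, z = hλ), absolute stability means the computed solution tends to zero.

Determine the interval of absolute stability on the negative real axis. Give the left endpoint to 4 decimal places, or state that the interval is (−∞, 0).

(-0.8250, 0).

Set f=λy, z=hλ:
  k1=λy_n ⇒ h·k1=z·y_n;  k2=λ(1+10/11z)y_n ⇒ h·k2=z(1+10/11z)y_n
  y_{n+1}/y_n = 1 − 1/3z + 4/3z(1+10/11z) = 1 + z + 40/33z²
  Hence R(z) = 1 + z + 40/33z².

Boundary: |R(x)|=1, x<0.
x=-0.31: |R|=0.8065
R=1: x+40/33x²=0 ⇒ x=−33/40=-0.8250; min R=1−1/(4·40/33)=0.7937>−1
Confirm numerically:
  x=-0.768: |R|=0.94694 <1
  x=-0.634: |R|=0.85322 <1
  x=-0.465: |R|=0.79709 <1
  x=-1.196: |R|=1.53784 >1
  x=-1.086: |R|=1.34357 >1
  x=-1.012: |R|=1.22939 >1
So |R|<1 on (-0.8250, 0).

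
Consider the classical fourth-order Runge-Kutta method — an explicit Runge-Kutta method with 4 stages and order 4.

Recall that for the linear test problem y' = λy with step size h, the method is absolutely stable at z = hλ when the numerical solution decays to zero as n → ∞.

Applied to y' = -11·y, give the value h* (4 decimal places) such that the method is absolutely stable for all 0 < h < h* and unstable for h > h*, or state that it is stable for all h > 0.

(-2.7853,0); λ=-11 ⇒ h* = 0.2532.

With y'=λy (z=hλ):
  order 4, 4-stage ⇒ R(z)=1+z+z^2/2+z^3/6+z^4/24
  (e.g. R(-0.73)=0.48345, |R|=0.48345)

Need |R(x)|<1, x<0.
x=-0.73: |R|=0.4834
|R(-2.67)|=0.8396 |R(-1.68)|=0.2728 |R(-1.59)|=0.2704
Bisect:
  x_lo=-3.1209 |R|=1.6356  x_hi=-0.2105 |R|=0.8102
  mid=-1.66568 |R|=0.27207 →hi
  mid=-2.39328 |R|=0.55289 →hi
  mid=-2.75708 |R|=0.95829 →hi
  mid=-2.93898 |R|=1.25754 →lo
  mid=-2.84803 |R|=1.09878 →lo
  mid=-2.80255 |R|=1.02634 →lo
  mid=-2.77982 |R|=0.99177 →hi
  ...
  [-2.78532,-2.78514] ⇒ x*=-2.7853
So |R|<1 on (-2.7853, 0).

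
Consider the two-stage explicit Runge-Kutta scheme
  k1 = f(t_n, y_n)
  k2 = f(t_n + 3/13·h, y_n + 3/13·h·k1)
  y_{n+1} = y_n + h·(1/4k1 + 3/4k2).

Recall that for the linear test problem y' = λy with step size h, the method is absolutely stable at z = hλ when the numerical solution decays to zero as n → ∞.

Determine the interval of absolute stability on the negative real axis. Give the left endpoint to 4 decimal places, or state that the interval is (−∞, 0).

z∈(-5.7778,0).

On y'=λy, z=hλ:
  k1=λy_n ⇒ h·k1=z·y_n;  k2=λ(1+3/13z)y_n ⇒ h·k2=z(1+3/13z)y_n
  y_{n+1}/y_n = 1 + 1/4z + 3/4z(1+3/13z) = 1 + z + 9/52z²
  so R(z) = 1 + z + 9/52z².

Find x<0 with |R(x)|<1.
x=-1.14: |R|=0.0849
R=1: x+9/52x²=0 ⇒ x=−52/9=-5.7778; min R=1−1/(4·9/52)=-0.4444>−1
Confirm numerically:
  x=-5.461: |R|=0.70059 <1
  x=-4.403: |R|=0.04766 <1
  x=-3.135: |R|=0.43396 <1
  x=-2.437: |R|=0.40910 <1
  x=-6.263: |R|=1.52597 >1
  x=-6.237: |R|=1.49572 >1
  x=-5.903: |R|=1.12794 >1
So |R|<1 on (-5.7778, 0).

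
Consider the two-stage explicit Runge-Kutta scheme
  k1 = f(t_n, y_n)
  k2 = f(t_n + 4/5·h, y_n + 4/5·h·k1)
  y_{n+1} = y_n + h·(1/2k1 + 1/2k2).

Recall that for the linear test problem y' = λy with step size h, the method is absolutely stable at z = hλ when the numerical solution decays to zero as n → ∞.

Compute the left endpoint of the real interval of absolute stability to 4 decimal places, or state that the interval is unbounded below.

On y'=λy, z=hλ:
  k1=λy_n ⇒ h·k1=z·y_n;  k2=λ(1+4/5z)y_n ⇒ h·k2=z(1+4/5z)y_n
  y_{n+1}/y_n = 1 + 1/2z + 1/2z(1+4/5z) = 1 + z + 2/5z²
  R(z) = 1 + z + 2/5z².

Solve |R(x)|<1 on ℝ⁻.
x=-0.76: |R|=0.4710
R=1: x+2/5x²=0 ⇒ x=−5/2=-2.5000; min R=1−1/(4·2/5)=0.3750>−1
Confirm numerically:
  x=-2.069: |R|=0.64330 <1
  x=-1.403: |R|=0.38436 <1
  x=-1.189: |R|=0.37649 <1
  x=-1.064: |R|=0.38884 <1
  x=-2.786: |R|=1.31872 >1
  x=-2.633: |R|=1.14008 >1
  x=-2.600: |R|=1.10400 >1
Stable set (-2.5000, 0).

left endpoint -2.5000.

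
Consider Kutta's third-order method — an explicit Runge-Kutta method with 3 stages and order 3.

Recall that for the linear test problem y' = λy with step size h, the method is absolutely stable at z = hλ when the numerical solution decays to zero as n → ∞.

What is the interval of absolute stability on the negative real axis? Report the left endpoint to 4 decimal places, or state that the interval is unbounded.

z∈(-2.5127,0).

Set f=λy, z=hλ:
  order 3, 3-stage ⇒ R(z)=1+z+z^2/2+z^3/6
  (e.g. R(-1.4)=0.12267, |R|=0.12267)

Need |R(x)|<1, x<0.
x=-1.4: |R|=0.1227
|R(-1.65)|=0.0374 |R(-0.98)|=0.3433 |R(-0.81)|=0.4295
Bisect:
  x_lo=-3.0511 |R|=2.1304  x_hi=-0.2035 |R|=0.8158
  mid=-1.62730 |R|=0.02146 →hi
  mid=-2.33920 |R|=0.73656 →hi
  mid=-2.69515 |R|=1.32608 →lo
  mid=-2.51717 |R|=1.00729 →lo
  mid=-2.42818 |R|=0.86627 →hi
  mid=-2.47268 |R|=0.93532 →hi
  mid=-2.49492 |R|=0.97094 →hi
  mid=-2.50605 |R|=0.98902 →hi
  mid=-2.51161 |R|=0.99813 →hi
  mid=-2.51439 |R|=1.00271 →lo
  ...
  [-2.51283,-2.51265] ⇒ x*=-2.5127
Stable set (-2.5127, 0).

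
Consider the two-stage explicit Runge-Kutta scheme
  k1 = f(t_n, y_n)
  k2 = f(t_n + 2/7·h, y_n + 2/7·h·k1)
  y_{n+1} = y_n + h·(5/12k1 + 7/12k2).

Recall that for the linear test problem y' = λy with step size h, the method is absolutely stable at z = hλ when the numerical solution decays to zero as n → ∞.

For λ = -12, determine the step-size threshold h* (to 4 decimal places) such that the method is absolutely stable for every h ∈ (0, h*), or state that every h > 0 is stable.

Test eqn y'=λy, z=hλ:
  k1=λy_n ⇒ h·k1=z·y_n;  k2=λ(1+2/7z)y_n ⇒ h·k2=z(1+2/7z)y_n
  y_{n+1}/y_n = 1 + 5/12z + 7/12z(1+2/7z) = 1 + z + 1/6z²
  Hence R(z) = 1 + z + 1/6z².

Solve |R(x)|<1 on ℝ⁻.
x=-0.88: |R|=0.2491
R=1: x+1/6x²=0 ⇒ x=−6=-6.0000; min R=1−1/(4·1/6)=-0.5000>−1
Confirm numerically:
  x=-4.927: |R|=0.11889 <1
  x=-4.409: |R|=0.16912 <1
  x=-3.696: |R|=0.41926 <1
  x=-3.383: |R|=0.47555 <1
  x=-6.289: |R|=1.30292 >1
  x=-6.180: |R|=1.18540 >1
  x=-6.157: |R|=1.16111 >1
So |R|<1 on (-6.0000, 0).

(-6.0000,0); λ=-12 ⇒ h* = (6)/12 = 0.5000.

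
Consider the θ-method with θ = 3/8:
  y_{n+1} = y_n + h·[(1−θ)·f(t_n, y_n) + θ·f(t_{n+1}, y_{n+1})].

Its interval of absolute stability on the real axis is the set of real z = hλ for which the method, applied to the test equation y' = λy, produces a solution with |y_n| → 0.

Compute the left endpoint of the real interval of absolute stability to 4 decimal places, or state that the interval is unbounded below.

Set f=λy, z=hλ:
  y_{n+1} = y_n + z·[5/8·y_n + 3/8·y_{n+1}] ⇒ (1 − 3/8z)y_{n+1} = (1 + 5/8z)y_n
  Hence R(z) = (1 + 5/8z)/(1 − 3/8z).

Boundary: |R(x)|=1, x<0.
x=-0.45: |R|=0.6150
R=−1: 1+5/8x = −1+3/8x ⇒ -1/4x=2 ⇒ x=2/(-1/4)=-8.0000
Confirm numerically:
  x=-6.905: |R|=0.92373 <1
  x=-6.160: |R|=0.86103 <1
  x=-5.980: |R|=0.84426 <1
  x=-4.785: |R|=0.71237 <1
  x=-8.462: |R|=1.02768 >1
  x=-8.459: |R|=1.02750 >1
So |R|<1 on (-8.0000, 0).

left endpoint -8.0000.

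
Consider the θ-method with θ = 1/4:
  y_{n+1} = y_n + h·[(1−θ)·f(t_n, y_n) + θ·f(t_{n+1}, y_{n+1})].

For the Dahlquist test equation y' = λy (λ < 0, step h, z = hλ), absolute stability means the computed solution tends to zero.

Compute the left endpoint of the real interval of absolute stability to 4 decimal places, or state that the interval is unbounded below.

left endpoint -4.0000.

With y'=λy (z=hλ):
  y_{n+1} = y_n + z·[3/4·y_n + 1/4·y_{n+1}] ⇒ (1 − 1/4z)y_{n+1} = (1 + 3/4z)y_n
  Hence R(z) = (1 + 3/4z)/(1 − 1/4z).

Need |R(x)|<1, x<0.
x=-1.44: |R|=0.0588
R=−1: 1+3/4x = −1+1/4x ⇒ -1/2x=2 ⇒ x=2/(-1/2)=-4.0000
Confirm numerically:
  x=-3.821: |R|=0.95423 <1
  x=-3.292: |R|=0.80581 <1
  x=-2.861: |R|=0.66798 <1
  x=-2.651: |R|=0.59435 <1
  x=-4.514: |R|=1.12074 >1
  x=-4.361: |R|=1.08635 >1
  x=-4.061: |R|=1.01513 >1
Stable set (-4.0000, 0).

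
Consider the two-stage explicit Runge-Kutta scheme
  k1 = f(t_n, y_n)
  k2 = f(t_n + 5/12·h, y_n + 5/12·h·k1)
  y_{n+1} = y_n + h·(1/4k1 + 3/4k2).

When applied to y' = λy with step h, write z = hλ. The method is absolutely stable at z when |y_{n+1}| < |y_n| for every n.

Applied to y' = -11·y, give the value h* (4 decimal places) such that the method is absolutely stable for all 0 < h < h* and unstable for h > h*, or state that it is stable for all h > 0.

(-3.2000,0); λ=-11 ⇒ h* = (16/5)/11 = 0.2909.

With y'=λy (z=hλ):
  k1=λy_n ⇒ h·k1=z·y_n;  k2=λ(1+5/12z)y_n ⇒ h·k2=z(1+5/12z)y_n
  y_{n+1}/y_n = 1 + 1/4z + 3/4z(1+5/12z) = 1 + z + 5/16z²
  Hence R(z) = 1 + z + 5/16z².

Solve |R(x)|<1 on ℝ⁻.
x=-1.6: |R|=0.2000
R=1: x+5/16x²=0 ⇒ x=−16/5=-3.2000; min R=1−1/(4·5/16)=0.2000>−1
Confirm numerically:
  x=-2.602: |R|=0.51375 <1
  x=-1.678: |R|=0.20190 <1
  x=-1.677: |R|=0.20185 <1
  x=-1.578: |R|=0.20015 <1
  x=-3.787: |R|=1.69468 >1
  x=-3.570: |R|=1.41278 >1
Interval (-3.2000, 0).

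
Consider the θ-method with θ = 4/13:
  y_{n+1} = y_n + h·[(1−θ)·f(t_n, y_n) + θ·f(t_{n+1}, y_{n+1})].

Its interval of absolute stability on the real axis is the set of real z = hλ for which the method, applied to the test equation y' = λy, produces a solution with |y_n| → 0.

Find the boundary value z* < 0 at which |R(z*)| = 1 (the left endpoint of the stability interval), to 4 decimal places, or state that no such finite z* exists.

left endpoint -5.2000.

Test eqn y'=λy, z=hλ:
  y_{n+1} = y_n + z·[9/13·y_n + 4/13·y_{n+1}] ⇒ (1 − 4/13z)y_{n+1} = (1 + 9/13z)y_n
  Hence R(z) = (1 + 9/13z)/(1 − 4/13z).

Boundary: |R(x)|=1, x<0.
x=-0.42: |R|=0.6281
R=−1: 1+9/13x = −1+4/13x ⇒ -5/13x=2 ⇒ x=2/(-5/13)=-5.2000
Confirm numerically:
  x=-4.079: |R|=0.80881 <1
  x=-3.538: |R|=0.69395 <1
  x=-2.416: |R|=0.38581 <1
  x=-5.380: |R|=1.02607 >1
  x=-5.346: |R|=1.02123 >1
So |R|<1 on (-5.2000, 0).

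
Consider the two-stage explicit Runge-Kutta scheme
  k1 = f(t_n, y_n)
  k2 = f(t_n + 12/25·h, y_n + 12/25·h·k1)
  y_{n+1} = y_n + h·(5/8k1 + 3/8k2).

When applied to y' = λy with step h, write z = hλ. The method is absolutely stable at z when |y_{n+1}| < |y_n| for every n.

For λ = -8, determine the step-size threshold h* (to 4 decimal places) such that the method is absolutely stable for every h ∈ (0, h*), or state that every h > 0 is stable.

Test eqn y'=λy, z=hλ:
  k1=λy_n ⇒ h·k1=z·y_n;  k2=λ(1+12/25z)y_n ⇒ h·k2=z(1+12/25z)y_n
  y_{n+1}/y_n = 1 + 5/8z + 3/8z(1+12/25z) = 1 + z + 9/50z²
  R(z) = 1 + z + 9/50z².

Boundary: |R(x)|=1, x<0.
x=-1: |R|=0.1800
R=1: x+9/50x²=0 ⇒ x=−50/9=-5.5556; min R=1−1/(4·9/50)=-0.3889>−1
Confirm numerically:
  x=-4.894: |R|=0.41722 <1
  x=-4.600: |R|=0.20880 <1
  x=-3.314: |R|=0.33713 <1
  x=-6.155: |R|=1.66412 >1
  x=-6.007: |R|=1.48813 >1
So |R|<1 on (-5.5556, 0).

(-5.5556,0); λ=-8 ⇒ h* = (50/9)/8 = 0.6944.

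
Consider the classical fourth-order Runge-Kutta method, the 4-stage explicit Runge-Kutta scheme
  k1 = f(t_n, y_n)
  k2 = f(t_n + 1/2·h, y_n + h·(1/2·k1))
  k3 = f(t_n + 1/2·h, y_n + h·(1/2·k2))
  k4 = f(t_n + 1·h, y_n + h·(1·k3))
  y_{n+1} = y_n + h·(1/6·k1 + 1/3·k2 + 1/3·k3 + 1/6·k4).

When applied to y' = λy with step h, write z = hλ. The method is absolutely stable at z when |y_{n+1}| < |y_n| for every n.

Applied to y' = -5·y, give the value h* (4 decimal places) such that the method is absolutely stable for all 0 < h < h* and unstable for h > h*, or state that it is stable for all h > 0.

Test eqn y'=λy, z=hλ:
  order 4, 4-stage ⇒ R(z)=1+z+z^2/2+z^3/6+z^4/24
  (e.g. R(-0.45)=0.63777, |R|=0.63777)

Find x<0 with |R(x)|<1.
x=-0.45: |R|=0.6378
|R(-3.11)|=1.6106 |R(-2.48)|=0.6292 |R(-1.21)|=0.3161
Bisect:
  x_lo=-3.1916 |R|=1.8065  x_hi=-0.1849 |R|=0.8312
  mid=-1.68825 |R|=0.27335 →hi
  mid=-2.43994 |R|=0.59250 →hi
  mid=-2.81578 |R|=1.04694 →lo
  mid=-2.62786 |R|=0.78745 →hi
  mid=-2.72182 |R|=0.90844 →hi
  mid=-2.76880 |R|=0.97541 →hi
  mid=-2.79229 |R|=1.01060 →lo
  ...
  [-2.78531,-2.78513] ⇒ x*=-2.7853
Stable set (-2.7853, 0).

(-2.7853,0); λ=-5 ⇒ h* = 0.5571.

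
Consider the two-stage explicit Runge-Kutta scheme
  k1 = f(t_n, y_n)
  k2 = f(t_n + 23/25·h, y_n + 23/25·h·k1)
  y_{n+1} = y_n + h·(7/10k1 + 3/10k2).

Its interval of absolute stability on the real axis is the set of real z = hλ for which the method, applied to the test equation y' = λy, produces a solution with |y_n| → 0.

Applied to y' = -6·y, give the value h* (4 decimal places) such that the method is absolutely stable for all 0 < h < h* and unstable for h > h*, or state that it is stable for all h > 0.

On y'=λy, z=hλ:
  k1=λy_n ⇒ h·k1=z·y_n;  k2=λ(1+23/25z)y_n ⇒ h·k2=z(1+23/25z)y_n
  y_{n+1}/y_n = 1 + 7/10z + 3/10z(1+23/25z) = 1 + z + 69/250z²
  R(z) = 1 + z + 69/250z².

Solve |R(x)|<1 on ℝ⁻.
x=-0.83: |R|=0.3601
R=1: x+69/250x²=0 ⇒ x=−250/69=-3.6232; min R=1−1/(4·69/250)=0.0942>−1
Confirm numerically:
  x=-2.632: |R|=0.27997 <1
  x=-2.024: |R|=0.10665 <1
  x=-1.508: |R|=0.11964 <1
  x=-3.906: |R|=1.30489 >1
  x=-3.696: |R|=1.07427 >1
Interval (-3.6232, 0).

(-3.6232,0); λ=-6 ⇒ h* = (250/69)/6 = 0.6039.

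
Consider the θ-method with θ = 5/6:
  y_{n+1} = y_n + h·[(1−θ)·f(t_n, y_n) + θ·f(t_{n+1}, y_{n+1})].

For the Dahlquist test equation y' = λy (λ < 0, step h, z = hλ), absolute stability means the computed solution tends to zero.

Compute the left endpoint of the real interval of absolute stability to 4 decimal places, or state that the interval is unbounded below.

(−∞, 0) — no finite endpoint.

Test eqn y'=λy, z=hλ:
  y_{n+1} = y_n + z·[1/6·y_n + 5/6·y_{n+1}] ⇒ (1 − 5/6z)y_{n+1} = (1 + 1/6z)y_n
  so R(z) = (1 + 1/6z)/(1 − 5/6z).

Boundary: |R(x)|=1, x<0.
x=-1.07: |R|=0.4344
x=-2: |R|=0.2500
x=-10: |R|=0.0714
x=-100: |R|=0.1858
θ=5/6≥1/2 ⇒ |1+1/6x|<|1−5/6x| ∀x<0 ⇒ interval (−∞,0).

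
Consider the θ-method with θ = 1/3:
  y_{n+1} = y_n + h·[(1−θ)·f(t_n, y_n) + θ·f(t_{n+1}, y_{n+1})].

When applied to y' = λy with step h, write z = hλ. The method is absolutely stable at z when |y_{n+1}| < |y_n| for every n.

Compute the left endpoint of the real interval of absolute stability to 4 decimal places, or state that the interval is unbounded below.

On y'=λy, z=hλ:
  y_{n+1} = y_n + z·[2/3·y_n + 1/3·y_{n+1}] ⇒ (1 − 1/3z)y_{n+1} = (1 + 2/3z)y_n
  so R(z) = (1 + 2/3z)/(1 − 1/3z).

Solve |R(x)|<1 on ℝ⁻.
x=-1.38: |R|=0.0548
R=−1: 1+2/3x = −1+1/3x ⇒ -1/3x=2 ⇒ x=2/(-1/3)=-6.0000
Confirm numerically:
  x=-4.825: |R|=0.84984 <1
  x=-3.353: |R|=0.58335 <1
  x=-3.100: |R|=0.52459 <1
  x=-6.406: |R|=1.04316 >1
  x=-6.097: |R|=1.01066 >1
Stable set (-6.0000, 0).

z* = -6.0000.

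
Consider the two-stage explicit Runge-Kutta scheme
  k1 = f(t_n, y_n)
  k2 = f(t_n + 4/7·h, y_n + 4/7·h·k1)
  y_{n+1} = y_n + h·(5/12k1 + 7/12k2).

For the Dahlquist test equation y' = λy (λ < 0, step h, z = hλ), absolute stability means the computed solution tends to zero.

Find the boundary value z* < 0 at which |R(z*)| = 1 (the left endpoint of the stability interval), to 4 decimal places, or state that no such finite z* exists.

Set f=λy, z=hλ:
  k1=λy_n ⇒ h·k1=z·y_n;  k2=λ(1+4/7z)y_n ⇒ h·k2=z(1+4/7z)y_n
  y_{n+1}/y_n = 1 + 5/12z + 7/12z(1+4/7z) = 1 + z + 1/3z²
  Hence R(z) = 1 + z + 1/3z².

Find x<0 with |R(x)|<1.
x=-1.31: |R|=0.2620
R=1: x+1/3x²=0 ⇒ x=−3=-3.0000; min R=1−1/(4·1/3)=0.2500>−1
Confirm numerically:
  x=-2.776: |R|=0.79273 <1
  x=-2.556: |R|=0.62171 <1
  x=-2.416: |R|=0.52969 <1
  x=-3.222: |R|=1.23843 >1
  x=-3.114: |R|=1.11833 >1
So |R|<1 on (-3.0000, 0).

left endpoint -3.0000.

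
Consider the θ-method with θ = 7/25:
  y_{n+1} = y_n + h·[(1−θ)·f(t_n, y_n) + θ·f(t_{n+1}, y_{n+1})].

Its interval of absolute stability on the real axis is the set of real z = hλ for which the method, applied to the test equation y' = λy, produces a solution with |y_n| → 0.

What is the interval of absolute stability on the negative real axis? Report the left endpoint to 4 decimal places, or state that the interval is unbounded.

With y'=λy (z=hλ):
  y_{n+1} = y_n + z·[18/25·y_n + 7/25·y_{n+1}] ⇒ (1 − 7/25z)y_{n+1} = (1 + 18/25z)y_n
  so R(z) = (1 + 18/25z)/(1 − 7/25z).

Find x<0 with |R(x)|<1.
x=-0.4: |R|=0.6403
R=−1: 1+18/25x = −1+7/25x ⇒ -11/25x=2 ⇒ x=2/(-11/25)=-4.5455
Confirm numerically:
  x=-4.283: |R|=0.94749 <1
  x=-4.268: |R|=0.94438 <1
  x=-2.129: |R|=0.33386 <1
  x=-1.887: |R|=0.23466 <1
  x=-5.003: |R|=1.08385 >1
  x=-4.944: |R|=1.07355 >1
  x=-4.812: |R|=1.04996 >1
So |R|<1 on (-4.5455, 0).

(-4.5455, 0).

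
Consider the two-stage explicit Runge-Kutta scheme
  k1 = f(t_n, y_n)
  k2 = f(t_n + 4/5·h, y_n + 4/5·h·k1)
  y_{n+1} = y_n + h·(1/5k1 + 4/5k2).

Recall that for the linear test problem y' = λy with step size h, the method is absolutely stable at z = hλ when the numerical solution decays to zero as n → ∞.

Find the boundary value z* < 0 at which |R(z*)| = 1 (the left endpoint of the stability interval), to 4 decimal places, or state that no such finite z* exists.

left endpoint -1.5625.

With y'=λy (z=hλ):
  k1=λy_n ⇒ h·k1=z·y_n;  k2=λ(1+4/5z)y_n ⇒ h·k2=z(1+4/5z)y_n
  y_{n+1}/y_n = 1 + 1/5z + 4/5z(1+4/5z) = 1 + z + 16/25z²
  Hence R(z) = 1 + z + 16/25z².

Need |R(x)|<1, x<0.
x=-1.17: |R|=0.7061
R=1: x+16/25x²=0 ⇒ x=−25/16=-1.5625; min R=1−1/(4·16/25)=0.6094>−1
Confirm numerically:
  x=-1.450: |R|=0.89560 <1
  x=-1.038: |R|=0.65156 <1
  x=-0.899: |R|=0.61825 <1
  x=-0.705: |R|=0.61310 <1
  x=-2.086: |R|=1.69889 >1
  x=-1.816: |R|=1.29463 >1
  x=-1.751: |R|=1.21124 >1
So |R|<1 on (-1.5625, 0).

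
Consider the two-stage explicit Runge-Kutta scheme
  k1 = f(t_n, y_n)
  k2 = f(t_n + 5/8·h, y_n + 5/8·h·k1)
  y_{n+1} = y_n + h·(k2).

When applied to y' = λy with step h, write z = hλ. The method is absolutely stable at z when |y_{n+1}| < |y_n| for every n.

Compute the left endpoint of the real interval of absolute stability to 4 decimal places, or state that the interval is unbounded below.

left endpoint -1.6000.

Test eqn y'=λy, z=hλ:
  k1=λy_n ⇒ h·k1=z·y_n;  k2=λ(1+5/8z)y_n ⇒ h·k2=z(1+5/8z)y_n
  y_{n+1}/y_n = 1 + z(1+5/8z) = 1 + z + 5/8z²
  R(z) = 1 + z + 5/8z².

Need |R(x)|<1, x<0.
x=-0.49: |R|=0.6601
R=1: x+5/8x²=0 ⇒ x=−8/5=-1.6000; min R=1−1/(4·5/8)=0.6000>−1
Confirm numerically:
  x=-1.294: |R|=0.75252 <1
  x=-1.217: |R|=0.70868 <1
  x=-1.159: |R|=0.68055 <1
  x=-0.810: |R|=0.60006 <1
  x=-2.148: |R|=1.73569 >1
  x=-2.115: |R|=1.68077 >1
  x=-1.672: |R|=1.07524 >1
Interval (-1.6000, 0).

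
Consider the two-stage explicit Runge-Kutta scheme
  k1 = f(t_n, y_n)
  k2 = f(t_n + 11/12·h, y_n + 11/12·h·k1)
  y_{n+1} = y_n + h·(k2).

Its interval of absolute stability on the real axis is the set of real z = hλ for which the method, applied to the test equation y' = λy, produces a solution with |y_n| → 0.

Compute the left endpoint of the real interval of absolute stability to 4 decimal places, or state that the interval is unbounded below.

z* = -1.0909.

Set f=λy, z=hλ:
  k1=λy_n ⇒ h·k1=z·y_n;  k2=λ(1+11/12z)y_n ⇒ h·k2=z(1+11/12z)y_n
  y_{n+1}/y_n = 1 + z(1+11/12z) = 1 + z + 11/12z²
  R(z) = 1 + z + 11/12z².

Boundary: |R(x)|=1, x<0.
x=-0.35: |R|=0.7623
R=1: x+11/12x²=0 ⇒ x=−12/11=-1.0909; min R=1−1/(4·11/12)=0.7273>−1
Confirm numerically:
  x=-1.070: |R|=0.97949 <1
  x=-0.767: |R|=0.77226 <1
  x=-0.743: |R|=0.76304 <1
  x=-0.616: |R|=0.73183 <1
  x=-1.687: |R|=1.92180 >1
  x=-1.444: |R|=1.46737 >1
  x=-1.275: |R|=1.21516 >1
Stable set (-1.0909, 0).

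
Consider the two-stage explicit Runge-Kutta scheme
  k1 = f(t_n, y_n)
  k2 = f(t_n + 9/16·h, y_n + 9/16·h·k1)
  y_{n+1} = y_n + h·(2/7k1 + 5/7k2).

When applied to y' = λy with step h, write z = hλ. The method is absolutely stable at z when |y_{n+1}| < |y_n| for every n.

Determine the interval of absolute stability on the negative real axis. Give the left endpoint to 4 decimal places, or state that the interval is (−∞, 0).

z∈(-2.4889,0).

With y'=λy (z=hλ):
  k1=λy_n ⇒ h·k1=z·y_n;  k2=λ(1+9/16z)y_n ⇒ h·k2=z(1+9/16z)y_n
  y_{n+1}/y_n = 1 + 2/7z + 5/7z(1+9/16z) = 1 + z + 45/112z²
  R(z) = 1 + z + 45/112z².

Solve |R(x)|<1 on ℝ⁻.
x=-1.55: |R|=0.4153
R=1: x+45/112x²=0 ⇒ x=−112/45=-2.4889; min R=1−1/(4·45/112)=0.3778>−1
Confirm numerically:
  x=-2.135: |R|=0.69643 <1
  x=-1.862: |R|=0.53101 <1
  x=-1.568: |R|=0.41984 <1
  x=-1.282: |R|=0.37834 <1
  x=-3.024: |R|=1.65016 >1
  x=-2.992: |R|=1.60481 >1
  x=-2.603: |R|=1.11934 >1
Stable set (-2.4889, 0).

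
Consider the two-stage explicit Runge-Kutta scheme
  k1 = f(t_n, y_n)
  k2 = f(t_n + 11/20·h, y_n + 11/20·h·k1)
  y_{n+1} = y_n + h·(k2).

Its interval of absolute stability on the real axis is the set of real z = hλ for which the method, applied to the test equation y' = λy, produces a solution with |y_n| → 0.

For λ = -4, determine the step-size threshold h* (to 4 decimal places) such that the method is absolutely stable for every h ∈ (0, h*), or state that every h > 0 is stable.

(-1.8182,0); λ=-4 ⇒ h* = (20/11)/4 = 0.4545.

On y'=λy, z=hλ:
  k1=λy_n ⇒ h·k1=z·y_n;  k2=λ(1+11/20z)y_n ⇒ h·k2=z(1+11/20z)y_n
  y_{n+1}/y_n = 1 + z(1+11/20z) = 1 + z + 11/20z²
  R(z) = 1 + z + 11/20z².

Solve |R(x)|<1 on ℝ⁻.
x=-1.07: |R|=0.5597
R=1: x+11/20x²=0 ⇒ x=−20/11=-1.8182; min R=1−1/(4·11/20)=0.5455>−1
Confirm numerically:
  x=-1.305: |R|=0.63166 <1
  x=-1.232: |R|=0.60280 <1
  x=-1.150: |R|=0.57737 <1
  x=-2.372: |R|=1.72251 >1
  x=-2.191: |R|=1.44926 >1
  x=-2.037: |R|=1.24515 >1
Stable set (-1.8182, 0).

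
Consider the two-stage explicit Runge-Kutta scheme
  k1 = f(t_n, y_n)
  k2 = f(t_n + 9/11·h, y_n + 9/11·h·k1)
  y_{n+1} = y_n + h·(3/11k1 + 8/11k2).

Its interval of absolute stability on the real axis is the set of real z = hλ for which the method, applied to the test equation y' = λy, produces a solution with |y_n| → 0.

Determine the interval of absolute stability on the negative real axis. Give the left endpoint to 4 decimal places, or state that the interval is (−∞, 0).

On y'=λy, z=hλ:
  k1=λy_n ⇒ h·k1=z·y_n;  k2=λ(1+9/11z)y_n ⇒ h·k2=z(1+9/11z)y_n
  y_{n+1}/y_n = 1 + 3/11z + 8/11z(1+9/11z) = 1 + z + 72/121z²
  so R(z) = 1 + z + 72/121z².

Boundary: |R(x)|=1, x<0.
x=-0.62: |R|=0.6087
R=1: x+72/121x²=0 ⇒ x=−121/72=-1.6806; min R=1−1/(4·72/121)=0.5799>−1
Confirm numerically:
  x=-1.424: |R|=0.78261 <1
  x=-1.375: |R|=0.75000 <1
  x=-1.352: |R|=0.73568 <1
  x=-0.729: |R|=0.58723 <1
  x=-1.999: |R|=1.37879 >1
  x=-1.871: |R|=1.21203 >1
Stable set (-1.6806, 0).

(-1.6806, 0).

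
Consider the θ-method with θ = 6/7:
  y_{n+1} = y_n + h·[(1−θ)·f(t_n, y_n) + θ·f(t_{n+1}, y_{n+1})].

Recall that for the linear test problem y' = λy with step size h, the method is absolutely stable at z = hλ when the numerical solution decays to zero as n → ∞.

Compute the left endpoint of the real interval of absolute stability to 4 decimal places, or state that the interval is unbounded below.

unbounded; (−∞, 0).

Test eqn y'=λy, z=hλ:
  y_{n+1} = y_n + z·[1/7·y_n + 6/7·y_{n+1}] ⇒ (1 − 6/7z)y_{n+1} = (1 + 1/7z)y_n
  R(z) = (1 + 1/7z)/(1 − 6/7z).

Boundary: |R(x)|=1, x<0.
x=-1.15: |R|=0.4209
x=-2: |R|=0.2632
x=-10: |R|=0.0448
x=-100: |R|=0.1532
θ=6/7≥1/2 ⇒ |1+1/7x|<|1−6/7x| ∀x<0 ⇒ unbounded interval.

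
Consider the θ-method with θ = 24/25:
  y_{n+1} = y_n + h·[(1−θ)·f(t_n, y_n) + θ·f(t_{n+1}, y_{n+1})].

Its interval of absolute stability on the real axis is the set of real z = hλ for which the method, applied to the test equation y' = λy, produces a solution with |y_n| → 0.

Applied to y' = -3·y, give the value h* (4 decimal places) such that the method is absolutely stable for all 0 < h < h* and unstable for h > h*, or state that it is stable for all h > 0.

On y'=λy, z=hλ:
  y_{n+1} = y_n + z·[1/25·y_n + 24/25·y_{n+1}] ⇒ (1 − 24/25z)y_{n+1} = (1 + 1/25z)y_n
  ⇒ R(z) = (1 + 1/25z)/(1 − 24/25z).

Need |R(x)|<1, x<0.
x=-1.33: |R|=0.4158
x=-2: |R|=0.3151
x=-10: |R|=0.0566
x=-100: |R|=0.0309
θ=24/25≥1/2 ⇒ |1+1/25x|<|1−24/25x| ∀x<0 ⇒ stable on all of ℝ⁻.

interval (−∞, 0). Any h>0 works for λ=-3.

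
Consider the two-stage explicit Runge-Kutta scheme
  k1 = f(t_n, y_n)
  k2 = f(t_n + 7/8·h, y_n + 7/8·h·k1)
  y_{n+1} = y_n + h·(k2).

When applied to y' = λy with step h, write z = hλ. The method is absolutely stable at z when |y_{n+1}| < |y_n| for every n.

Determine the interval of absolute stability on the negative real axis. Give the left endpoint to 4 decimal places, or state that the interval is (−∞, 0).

On y'=λy, z=hλ:
  k1=λy_n ⇒ h·k1=z·y_n;  k2=λ(1+7/8z)y_n ⇒ h·k2=z(1+7/8z)y_n
  y_{n+1}/y_n = 1 + z(1+7/8z) = 1 + z + 7/8z²
  ⇒ R(z) = 1 + z + 7/8z².

Boundary: |R(x)|=1, x<0.
x=-1.18: |R|=1.0383
R=1: x+7/8x²=0 ⇒ x=−8/7=-1.1429; min R=1−1/(4·7/8)=0.7143>−1
Confirm numerically:
  x=-1.024: |R|=0.89350 <1
  x=-0.863: |R|=0.78867 <1
  x=-0.810: |R|=0.76409 <1
  x=-0.733: |R|=0.73713 <1
  x=-1.359: |R|=1.25702 >1
  x=-1.238: |R|=1.10306 >1
Interval (-1.1429, 0).

(-1.1429, 0).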